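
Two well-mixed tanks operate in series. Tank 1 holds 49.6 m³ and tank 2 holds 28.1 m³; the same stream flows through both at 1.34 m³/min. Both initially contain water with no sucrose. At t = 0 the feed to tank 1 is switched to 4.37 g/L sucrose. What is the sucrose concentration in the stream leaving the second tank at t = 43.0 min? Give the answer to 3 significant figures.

Each tank obeys Vᵢ dCᵢ/dt = Q(Cᵢ₋₁ − Cᵢ), so τᵢ = Vᵢ/Q.
τ₁ = 49.6/1.34 = 37.015 min; τ₂ = 28.1/1.34 = 20.970 min.
Solving the cascade with C₁(0)=C₂(0)=0 gives C₂(t) = C_in[1 − (τ₁ e^(−t/τ₁) − τ₂ e^(−t/τ₂))/(τ₁ − τ₂)].
At t = 43.0: e^(−t/τ₁) = 0.31296, e^(−t/τ₂) = 0.12867.
C₂ = 4.37·[1 − (37.015·0.31296 − 20.970·0.12867)/(16.045)] = 4.37·0.44618 = 1.9498 g/L.

1.95 g/L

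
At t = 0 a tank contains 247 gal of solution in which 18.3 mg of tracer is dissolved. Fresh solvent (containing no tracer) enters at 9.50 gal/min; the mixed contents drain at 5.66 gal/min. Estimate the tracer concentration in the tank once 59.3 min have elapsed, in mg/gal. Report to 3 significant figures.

Total volume: dV/dt = Q_in − Q_out = 3.8400 gal/min, so V(t) = 247 + 3.8400 t and V(59.3) = 474.71 gal.
Species balance (pure solvent in): dm/dt = −Q_out · m/V(t).
dm/m = −Q_out dt/(V₀ + 3.8400 t); integrating gives ln(m/m₀) = −(Q_out/(Q_in−Q_out)) ln(V/V₀).
m = m₀ (V₀/V)^(Q_out/(Q_in−Q_out)) = 18.3 × (247/474.71)^(1.4740) = 6.9862 mg.
C = m/V = 6.9862/474.71 = 0.014717 mg/gal.

0.0147 mg/gal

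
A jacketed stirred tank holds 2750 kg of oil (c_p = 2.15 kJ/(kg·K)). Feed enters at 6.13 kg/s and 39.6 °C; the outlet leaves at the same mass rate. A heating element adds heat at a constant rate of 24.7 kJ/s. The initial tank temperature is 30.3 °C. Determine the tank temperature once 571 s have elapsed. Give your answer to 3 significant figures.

M c_p dT/dt = ṁ c_p (T_in − T) + Q̇.
τ = M/ṁ = 448.61 s; T_ss = T_in + Q̇/(ṁ c_p) = 39.6 + 24.7/(6.13·2.15) = 41.474 °C.
T approaches T_ss exponentially: T(t) = T_ss + (T₀ − T_ss) e^(−t/τ).
T(571) = 41.474 + (-11.174)·e^(−571/448.61) = 41.474 + (-11.174)·0.28004 = 38.345 °C.

38.3 °C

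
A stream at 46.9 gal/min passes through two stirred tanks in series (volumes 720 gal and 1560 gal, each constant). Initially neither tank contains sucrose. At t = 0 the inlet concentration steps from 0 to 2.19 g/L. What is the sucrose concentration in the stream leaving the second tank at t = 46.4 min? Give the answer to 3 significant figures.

1.27 g/L

Each tank obeys Vᵢ dCᵢ/dt = Q(Cᵢ₋₁ − Cᵢ), so τᵢ = Vᵢ/Q.
τ₁ = 720/46.9 = 15.352 min; τ₂ = 1560/46.9 = 33.262 min.
Tank 1: C₁ = C_in(1 − e^(−t/τ₁)). Tank 2 (τ₁ ≠ τ₂): C₂ = C_in[1 − (τ₁ e^(−t/τ₁) − τ₂ e^(−t/τ₂))/(τ₁ − τ₂)].
At t = 46.4: e^(−t/τ₁) = 0.048682, e^(−t/τ₂) = 0.24784.
C₂ = 2.19·[1 − (15.352·0.048682 − 33.262·0.24784)/(-17.910)] = 2.19·0.58145 = 1.2734 g/L.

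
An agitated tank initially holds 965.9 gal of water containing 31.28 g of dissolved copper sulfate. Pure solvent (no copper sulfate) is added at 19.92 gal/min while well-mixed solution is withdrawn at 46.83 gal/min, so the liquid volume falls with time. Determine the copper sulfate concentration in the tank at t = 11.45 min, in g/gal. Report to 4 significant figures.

0.02437 g/gal

Let m(t) be the amount of copper sulfate. Volume: V(t) = V₀ + (Q_in − Q_out) t = 965.9 − 26.9100 t; V(11.45) = 657.781 gal.
Species balance (pure solvent in): dm/dt = −Q_out · m/V(t).
dm/m = −Q_out dt/(V₀ − 26.9100 t); integrating gives ln(m/m₀) = −(Q_out/(Q_in−Q_out)) ln(V/V₀).
m = m₀ (V₀/V)^(Q_out/(Q_in−Q_out)) = 31.28 × (965.9/657.781)^(-1.74025) = 16.0289 g.
C = m/V = 16.0289/657.781 = 0.0243682 g/gal.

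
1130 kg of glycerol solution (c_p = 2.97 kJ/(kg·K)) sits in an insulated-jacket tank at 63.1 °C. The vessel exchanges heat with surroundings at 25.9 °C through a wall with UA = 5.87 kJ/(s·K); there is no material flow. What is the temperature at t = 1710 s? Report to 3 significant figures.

27.8 °C

M c_p dT/dt = −UA(T − T_amb).
dT/dt = (T_ss − T)/τ with T_ss = T_amb = 25.900 °C, τ = M c_p/UA = 1130·2.97/5.87 = 571.74 s.
Integrating: T(t) = T_ss + (T₀ − T_ss) e^(−t/τ).
T(1710) = 25.900 + (37.200)·0.050243 = 27.769 °C.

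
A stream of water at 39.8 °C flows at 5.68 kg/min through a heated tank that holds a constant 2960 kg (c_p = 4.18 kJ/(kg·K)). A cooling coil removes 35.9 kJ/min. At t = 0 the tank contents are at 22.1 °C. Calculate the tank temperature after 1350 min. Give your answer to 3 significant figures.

M c_p dT/dt = ṁ c_p (T_in − T) − Q̇.
Rearrange: dT/dt = (T_ss − T)/τ with τ = M/ṁ = 521.13 min and T_ss = T_in − Q̇/(ṁ c_p) = 38.288 °C.
Solution: T(t) = T_ss + (T₀ − T_ss) e^(−t/τ).
T(1350) = 38.288 + (-16.188)·e^(−1350/521.13) = 38.288 + (-16.188)·0.074979 = 37.074 °C.

37.1 °C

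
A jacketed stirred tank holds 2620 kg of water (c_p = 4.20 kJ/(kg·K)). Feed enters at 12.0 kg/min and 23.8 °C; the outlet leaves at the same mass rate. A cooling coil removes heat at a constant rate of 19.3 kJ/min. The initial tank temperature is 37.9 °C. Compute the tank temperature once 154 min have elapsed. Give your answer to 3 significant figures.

30.6 °C

Energy balance: M c_p dT/dt = ṁ c_p (T_in − T) − 19.3.
τ = M/ṁ = 218.33 min; T_ss = T_in − Q̇/(ṁ c_p) = 23.8 − 19.3/(12.0·4.20) = 23.417 °C.
T approaches T_ss exponentially: T(t) = T_ss + (T₀ − T_ss) e^(−t/τ).
T(154) = 23.417 + (14.483)·e^(−154/218.33) = 23.417 + (14.483)·0.49394 = 30.571 °C.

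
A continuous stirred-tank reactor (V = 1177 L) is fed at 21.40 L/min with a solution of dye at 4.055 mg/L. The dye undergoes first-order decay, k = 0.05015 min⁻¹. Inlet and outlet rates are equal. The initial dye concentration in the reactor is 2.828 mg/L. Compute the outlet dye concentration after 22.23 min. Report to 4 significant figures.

V dC/dt = Q(C_in − C) − k V C.
dC/dt = (Q/V) C_in − (Q/V + k) C; effective rate a = Q/V + k = 0.0181818 + 0.05015 = 0.0683318 min⁻¹.
C_ss = Q C_in/(Q + kV) = 1.07896 mg/L; C(t) = C_ss + (C₀ − C_ss) e^(−a t).
C(22.23) = 1.07896 + (1.74904)·e^(−0.0683318·22.23) = 1.07896 + (1.74904)·0.218927 = 1.46187 mg/L.

1.462 mg/L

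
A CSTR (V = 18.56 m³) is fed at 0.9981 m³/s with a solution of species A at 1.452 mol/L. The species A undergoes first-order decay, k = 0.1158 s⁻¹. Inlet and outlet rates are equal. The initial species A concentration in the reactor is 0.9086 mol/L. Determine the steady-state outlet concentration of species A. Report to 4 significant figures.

0.4605 mol/L

V dC/dt = Q(C_in − C) − k V C.
Steady state (dC/dt = 0): C_ss = Q C_in/(Q + kV) = C_in/(1 + kV/Q).
C_ss = 0.9981·1.452/(0.9981 + 0.1158·18.56) = 1.44924/3.14735 = 0.460464 mol/L.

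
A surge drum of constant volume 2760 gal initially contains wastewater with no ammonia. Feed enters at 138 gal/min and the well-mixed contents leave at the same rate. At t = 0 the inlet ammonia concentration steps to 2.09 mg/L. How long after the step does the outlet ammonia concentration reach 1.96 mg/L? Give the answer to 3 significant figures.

Mass balance on the solute (V constant): V dC/dt = Q(C_in − C), so τ = V/Q = 20.000 min.
C(t) = C_in + (C₀ − C_in) e^(−t/τ). Set C = 1.96 and solve for t:
e^(−t/τ) = (C − C_in)/(C₀ − C_in) = (1.96 − 2.09)/(0 − 2.09) = 0.062201
t = −τ ln(…) = 20.000 × 2.7774 = 55.548 min.

55.5 min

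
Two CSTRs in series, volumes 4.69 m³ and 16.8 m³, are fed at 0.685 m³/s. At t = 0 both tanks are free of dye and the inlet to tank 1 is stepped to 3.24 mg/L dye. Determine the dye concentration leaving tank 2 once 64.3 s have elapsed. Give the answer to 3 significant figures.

2.91 mg/L

Each tank obeys Vᵢ dCᵢ/dt = Q(Cᵢ₋₁ − Cᵢ), so τᵢ = Vᵢ/Q.
τ₁ = 4.69/0.685 = 6.8467 s; τ₂ = 16.8/0.685 = 24.526 s.
Tank 1: C₁ = C_in(1 − e^(−t/τ₁)). Tank 2 (τ₁ ≠ τ₂): C₂ = C_in[1 − (τ₁ e^(−t/τ₁) − τ₂ e^(−t/τ₂))/(τ₁ − τ₂)].
At t = 64.3: e^(−t/τ₁) = 8.3442e-05, e^(−t/τ₂) = 0.072675.
C₂ = 3.24·[1 − (6.8467·8.3442e-05 − 24.526·0.072675)/(-17.679)] = 3.24·0.89921 = 2.9134 mg/L.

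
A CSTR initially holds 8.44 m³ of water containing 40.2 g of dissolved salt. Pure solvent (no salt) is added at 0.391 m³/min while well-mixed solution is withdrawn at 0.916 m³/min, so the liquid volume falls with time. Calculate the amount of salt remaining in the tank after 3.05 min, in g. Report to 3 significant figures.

27.8 g

Total volume: dV/dt = Q_in − Q_out = -0.52500 m³/min, so V(t) = 8.44 − 0.52500 t and V(3.05) = 6.8387 m³.
Species balance (pure solvent in): dm/dt = −Q_out · m/V(t).
dm/m = −Q_out dt/(V₀ − 0.52500 t); integrating gives ln(m/m₀) = −(Q_out/(Q_in−Q_out)) ln(V/V₀).
m = m₀ (V₀/V)^(Q_out/(Q_in−Q_out)) = 40.2 × (8.44/6.8387)^(-1.7448) = 27.849 g.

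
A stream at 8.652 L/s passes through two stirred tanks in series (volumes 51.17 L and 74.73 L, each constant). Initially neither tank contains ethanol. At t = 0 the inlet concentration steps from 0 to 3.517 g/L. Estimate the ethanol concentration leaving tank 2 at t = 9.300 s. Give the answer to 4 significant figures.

1.301 g/L

Time constants: τᵢ = Vᵢ/Q for each well-mixed tank.
τ₁ = 51.17/8.652 = 5.91424 s; τ₂ = 74.73/8.652 = 8.63731 s.
Tank 1: C₁ = C_in(1 − e^(−t/τ₁)). Tank 2 (τ₁ ≠ τ₂): C₂ = C_in[1 − (τ₁ e^(−t/τ₁) − τ₂ e^(−t/τ₂))/(τ₁ − τ₂)].
At t = 9.300: e^(−t/τ₁) = 0.207531, e^(−t/τ₂) = 0.340710.
C₂ = 3.517·[1 − (5.91424·0.207531 − 8.63731·0.340710)/(-2.72307)] = 3.517·0.370038 = 1.30142 g/L.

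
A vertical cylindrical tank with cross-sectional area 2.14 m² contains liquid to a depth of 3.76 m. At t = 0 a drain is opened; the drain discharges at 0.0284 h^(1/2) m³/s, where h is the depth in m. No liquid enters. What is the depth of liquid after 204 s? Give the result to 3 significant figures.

0.343 m

Volume balance on the tank: A dh/dt = −0.0284 √h.
This is separable: 2 d(√h)/dt = −0.0284/A, so √h = √h₀ − (0.0284/(2A)) t.
√h = √3.76 − 0.0284·204/(2·2.14) = 1.9391 − 1.3536 = 0.58543.
h = 0.58543² = 0.34272 m.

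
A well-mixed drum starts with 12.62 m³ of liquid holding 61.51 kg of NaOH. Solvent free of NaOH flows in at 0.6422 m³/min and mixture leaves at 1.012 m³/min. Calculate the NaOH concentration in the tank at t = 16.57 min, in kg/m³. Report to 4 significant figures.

1.537 kg/m³

Let m(t) be the amount of NaOH. Volume: V(t) = V₀ + (Q_in − Q_out) t = 12.62 − 0.369800 t; V(16.57) = 6.49241 m³.
Solute balance: dm/dt = 0 − Q_out C = −Q_out m/V(t).
Separate: dm/m = −Q_out dt/V(t) ⇒ ln(m/m₀) = −(Q_out/(Q_in−Q_out)) ln(V/V₀).
m = m₀ (V₀/V)^(Q_out/(Q_in−Q_out)) = 61.51 × (12.62/6.49241)^(-2.73661) = 9.97731 kg.
C = m/V = 9.97731/6.49241 = 1.53676 kg/m³.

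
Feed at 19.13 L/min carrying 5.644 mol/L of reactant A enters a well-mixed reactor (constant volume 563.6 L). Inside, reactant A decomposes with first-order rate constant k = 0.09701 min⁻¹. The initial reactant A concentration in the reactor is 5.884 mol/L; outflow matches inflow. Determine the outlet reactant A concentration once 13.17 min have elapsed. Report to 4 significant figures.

Species balance: V dC/dt = Q C_in − Q C − k V C.
dC/dt = (Q/V) C_in − (Q/V + k) C; effective rate a = Q/V + k = 0.0339425 + 0.09701 = 0.130953 min⁻¹.
C_ss = Q C_in/(Q + kV) = 1.46291 mol/L; C(t) = C_ss + (C₀ − C_ss) e^(−a t).
C(13.17) = 1.46291 + (4.42109)·e^(−0.130953·13.17) = 1.46291 + (4.42109)·0.178236 = 2.25091 mol/L.

2.251 mol/L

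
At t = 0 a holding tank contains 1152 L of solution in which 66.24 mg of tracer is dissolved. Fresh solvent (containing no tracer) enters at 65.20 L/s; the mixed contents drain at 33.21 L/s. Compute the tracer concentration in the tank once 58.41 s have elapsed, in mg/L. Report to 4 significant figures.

Total volume: dV/dt = Q_in − Q_out = 31.9900 L/s, so V(t) = 1152 + 31.9900 t and V(58.41) = 3020.54 L.
Solute balance: dm/dt = 0 − Q_out C = −Q_out m/V(t).
dm/m = −Q_out dt/(V₀ + 31.9900 t); integrating gives ln(m/m₀) = −(Q_out/(Q_in−Q_out)) ln(V/V₀).
m = m₀ (V₀/V)^(Q_out/(Q_in−Q_out)) = 66.24 × (1152/3020.54)^(1.03814) = 24.3514 mg.
C = m/V = 24.3514/3020.54 = 0.00806194 mg/L.

0.008062 mg/L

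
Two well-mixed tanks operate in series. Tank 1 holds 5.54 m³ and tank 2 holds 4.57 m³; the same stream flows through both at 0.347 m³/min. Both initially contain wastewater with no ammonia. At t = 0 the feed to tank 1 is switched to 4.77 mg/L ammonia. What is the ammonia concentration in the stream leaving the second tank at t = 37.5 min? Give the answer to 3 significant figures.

3.47 mg/L

Each tank obeys Vᵢ dCᵢ/dt = Q(Cᵢ₋₁ − Cᵢ), so τᵢ = Vᵢ/Q.
τ₁ = 5.54/0.347 = 15.965 min; τ₂ = 4.57/0.347 = 13.170 min.
Tank 1: C₁ = C_in(1 − e^(−t/τ₁)). Tank 2 (τ₁ ≠ τ₂): C₂ = C_in[1 − (τ₁ e^(−t/τ₁) − τ₂ e^(−t/τ₂))/(τ₁ − τ₂)].
At t = 37.5: e^(−t/τ₁) = 0.095481, e^(−t/τ₂) = 0.057996.
C₂ = 4.77·[1 − (15.965·0.095481 − 13.170·0.057996)/(2.7954)] = 4.77·0.72792 = 3.4722 mg/L.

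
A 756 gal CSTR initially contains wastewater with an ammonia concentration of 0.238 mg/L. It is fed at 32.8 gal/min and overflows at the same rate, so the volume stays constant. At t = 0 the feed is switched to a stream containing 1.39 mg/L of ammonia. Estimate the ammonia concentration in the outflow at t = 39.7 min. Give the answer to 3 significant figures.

1.18 mg/L

Unsteady species balance (constant V, well mixed): V dC/dt = Q(C_in − C).
So dC/dt = (C_in − C)/τ with τ = V/Q = 756/32.8 = 23.049 min.
Integrating: C(t) = C_in + (C₀ − C_in) e^(−t/τ).
C(39.7) = 1.39 + (0.238 − 1.39)·e^(−39.7/23.049) = 1.39 + (-1.1520)·0.17863 = 1.1842 mg/L.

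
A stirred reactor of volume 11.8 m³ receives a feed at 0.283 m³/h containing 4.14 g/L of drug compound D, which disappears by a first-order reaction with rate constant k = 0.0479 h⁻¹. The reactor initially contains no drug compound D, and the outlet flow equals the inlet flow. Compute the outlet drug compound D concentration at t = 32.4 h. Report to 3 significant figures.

Species balance: V dC/dt = Q C_in − Q C − k V C.
dC/dt = (Q/V) C_in − (Q/V + k) C; effective rate a = Q/V + k = 0.023983 + 0.0479 = 0.071883 h⁻¹.
C_ss = Q C_in/(Q + kV) = 1.3813 g/L; C(t) = C_ss + (C₀ − C_ss) e^(−a t).
C(32.4) = 1.3813 + (-1.3813)·e^(−0.071883·32.4) = 1.3813 + (-1.3813)·0.097392 = 1.2467 g/L.

1.25 g/L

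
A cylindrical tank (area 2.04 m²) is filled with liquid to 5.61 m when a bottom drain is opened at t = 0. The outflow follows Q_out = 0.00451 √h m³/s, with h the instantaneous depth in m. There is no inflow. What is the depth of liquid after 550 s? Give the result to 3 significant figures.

A dh/dt = −Q_out = −0.00451 √h.
Separate and integrate: 2(√h − √h₀) = −(0.00451/A) t.
√h = √5.61 − 0.00451·550/(2·2.04) = 2.3685 − 0.60797 = 1.7606.
h = 1.7606² = 3.0996 m.

3.10 m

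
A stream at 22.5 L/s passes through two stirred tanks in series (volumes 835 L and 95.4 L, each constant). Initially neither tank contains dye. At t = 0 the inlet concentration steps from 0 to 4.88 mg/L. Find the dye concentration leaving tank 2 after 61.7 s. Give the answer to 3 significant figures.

Each tank obeys Vᵢ dCᵢ/dt = Q(Cᵢ₋₁ − Cᵢ), so τᵢ = Vᵢ/Q.
τ₁ = 835/22.5 = 37.111 s; τ₂ = 95.4/22.5 = 4.2400 s.
Tank 1: C₁ = C_in(1 − e^(−t/τ₁)). Tank 2 (τ₁ ≠ τ₂): C₂ = C_in[1 − (τ₁ e^(−t/τ₁) − τ₂ e^(−t/τ₂))/(τ₁ − τ₂)].
At t = 61.7: e^(−t/τ₁) = 0.18965, e^(−t/τ₂) = 4.7885e-07.
C₂ = 4.88·[1 − (37.111·0.18965 − 4.2400·4.7885e-07)/(32.871)] = 4.88·0.78589 = 3.8351 mg/L.

3.84 mg/L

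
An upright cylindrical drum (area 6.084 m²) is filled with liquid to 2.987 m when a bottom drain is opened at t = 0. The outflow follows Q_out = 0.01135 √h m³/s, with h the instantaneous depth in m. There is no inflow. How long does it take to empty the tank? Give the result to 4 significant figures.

A dh/dt = −Q_out = −0.01135 √h.
Separate and integrate: 2(√h − √h₀) = −(0.01135/A) t.
Set h = 0: 2√h₀ = (0.01135/A) t_empty ⇒ t_empty = 2A√h₀/0.01135.
t_empty = 2·6.084·√2.987/0.01135 = 12.1680·1.72829/0.01135 = 1852.85 s.

1853 s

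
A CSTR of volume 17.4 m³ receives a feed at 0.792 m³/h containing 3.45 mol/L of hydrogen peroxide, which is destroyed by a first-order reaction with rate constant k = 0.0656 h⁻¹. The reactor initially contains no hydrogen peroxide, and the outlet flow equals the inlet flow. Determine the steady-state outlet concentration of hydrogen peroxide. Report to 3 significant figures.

Species balance: V dC/dt = Q C_in − Q C − k V C.
Steady state (dC/dt = 0): C_ss = Q C_in/(Q + kV) = C_in/(1 + kV/Q).
C_ss = 0.792·3.45/(0.792 + 0.0656·17.4) = 2.7324/1.9334 = 1.4132 mol/L.

1.41 mol/L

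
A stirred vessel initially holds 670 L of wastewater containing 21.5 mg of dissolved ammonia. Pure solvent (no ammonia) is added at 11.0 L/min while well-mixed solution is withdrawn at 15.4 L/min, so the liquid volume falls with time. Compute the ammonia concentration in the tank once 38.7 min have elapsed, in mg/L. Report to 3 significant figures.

0.0154 mg/L

Total volume: dV/dt = Q_in − Q_out = -4.4000 L/min, so V(t) = 670 − 4.4000 t and V(38.7) = 499.72 L.
No ammonia enters, so dm/dt = −Q_out · (m/V).
Separate: dm/m = −Q_out dt/V(t) ⇒ ln(m/m₀) = −(Q_out/(Q_in−Q_out)) ln(V/V₀).
m = m₀ (V₀/V)^(Q_out/(Q_in−Q_out)) = 21.5 × (670/499.72)^(-3.5000) = 7.7041 mg.
C = m/V = 7.7041/499.72 = 0.015417 mg/L.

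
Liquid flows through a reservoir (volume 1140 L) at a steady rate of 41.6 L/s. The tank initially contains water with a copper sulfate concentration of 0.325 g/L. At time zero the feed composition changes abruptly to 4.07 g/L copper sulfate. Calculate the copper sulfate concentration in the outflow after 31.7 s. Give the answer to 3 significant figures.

2.89 g/L

Species balance on the tank: V dC/dt = Q(C_in − C).
So dC/dt = (C_in − C)/τ with τ = V/Q = 1140/41.6 = 27.404 s.
Integrating: C(t) = C_in + (C₀ − C_in) e^(−t/τ).
C(31.7) = 4.07 + (0.325 − 4.07)·e^(−31.7/27.404) = 4.07 + (-3.7450)·0.31450 = 2.8922 g/L.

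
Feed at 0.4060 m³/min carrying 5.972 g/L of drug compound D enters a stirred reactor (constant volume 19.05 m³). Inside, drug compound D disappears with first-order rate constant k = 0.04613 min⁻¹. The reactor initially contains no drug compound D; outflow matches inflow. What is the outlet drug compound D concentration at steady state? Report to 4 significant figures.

V dC/dt = Q(C_in − C) − k V C.
Steady state (dC/dt = 0): C_ss = Q C_in/(Q + kV) = C_in/(1 + kV/Q).
C_ss = 0.4060·5.972/(0.4060 + 0.04613·19.05) = 2.42463/1.28478 = 1.88720 g/L.

1.887 g/L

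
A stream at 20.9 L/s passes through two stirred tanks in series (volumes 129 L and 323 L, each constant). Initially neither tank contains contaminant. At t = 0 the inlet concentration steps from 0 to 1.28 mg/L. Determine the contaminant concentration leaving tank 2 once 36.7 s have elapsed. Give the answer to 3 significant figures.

1.08 mg/L

Each tank obeys Vᵢ dCᵢ/dt = Q(Cᵢ₋₁ − Cᵢ), so τᵢ = Vᵢ/Q.
τ₁ = 129/20.9 = 6.1722 s; τ₂ = 323/20.9 = 15.455 s.
Solving the cascade with C₁(0)=C₂(0)=0 gives C₂(t) = C_in[1 − (τ₁ e^(−t/τ₁) − τ₂ e^(−t/τ₂))/(τ₁ − τ₂)].
At t = 36.7: e^(−t/τ₁) = 0.0026164, e^(−t/τ₂) = 0.093042.
C₂ = 1.28·[1 − (6.1722·0.0026164 − 15.455·0.093042)/(-9.2823)] = 1.28·0.84683 = 1.0839 mg/L.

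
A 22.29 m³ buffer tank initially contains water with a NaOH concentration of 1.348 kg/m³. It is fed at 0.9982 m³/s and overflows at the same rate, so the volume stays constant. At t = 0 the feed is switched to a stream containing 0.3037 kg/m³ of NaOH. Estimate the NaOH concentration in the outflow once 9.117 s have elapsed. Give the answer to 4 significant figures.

0.9979 kg/m³

Species balance on the tank: V dC/dt = Q(C_in − C).
Time constant τ = V/Q = 22.29/0.9982 = 22.3302 s.
C approaches C_in exponentially: C(t) = C_in + (C₀ − C_in) e^(−t/τ).
C(9.117) = 0.3037 + (1.348 − 0.3037)·e^(−9.117/22.3302) = 0.3037 + (1.04430)·0.664792 = 0.997942 kg/m³.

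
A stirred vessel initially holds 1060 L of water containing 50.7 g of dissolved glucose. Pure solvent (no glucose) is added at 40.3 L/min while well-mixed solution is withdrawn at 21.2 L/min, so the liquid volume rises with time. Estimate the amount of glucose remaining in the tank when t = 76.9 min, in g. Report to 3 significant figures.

Total volume: dV/dt = Q_in − Q_out = 19.100 L/min, so V(t) = 1060 + 19.100 t and V(76.9) = 2528.8 L.
No glucose enters, so dm/dt = −Q_out · (m/V).
Separate: dm/m = −Q_out dt/V(t) ⇒ ln(m/m₀) = −(Q_out/(Q_in−Q_out)) ln(V/V₀).
m = m₀ (V₀/V)^(Q_out/(Q_in−Q_out)) = 50.7 × (1060/2528.8)^(1.1099) = 19.315 g.

19.3 g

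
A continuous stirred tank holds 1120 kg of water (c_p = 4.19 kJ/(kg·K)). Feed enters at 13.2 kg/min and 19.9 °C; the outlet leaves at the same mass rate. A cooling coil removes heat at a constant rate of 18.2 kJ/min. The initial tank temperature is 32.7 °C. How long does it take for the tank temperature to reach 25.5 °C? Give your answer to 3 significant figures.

M c_p dT/dt = ṁ c_p (T_in − T) − Q̇.
τ = M/ṁ = 84.848 min; T_ss = T_in − Q̇/(ṁ c_p) = 19.571 °C.
T(t) = T_ss + (T₀ − T_ss) e^(−t/τ). Set T = 25.5:
e^(−t/τ) = (25.5 − 19.571)/(32.7 − 19.571) = 0.45160
t = −84.848 · ln(0.45160) = 67.451 min.

67.5 min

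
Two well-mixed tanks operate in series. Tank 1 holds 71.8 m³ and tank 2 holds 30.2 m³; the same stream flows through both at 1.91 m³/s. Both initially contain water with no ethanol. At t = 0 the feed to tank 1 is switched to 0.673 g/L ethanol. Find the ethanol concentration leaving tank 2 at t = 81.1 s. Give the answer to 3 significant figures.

Species balance on tank i: dCᵢ/dt = (Cᵢ₋₁ − Cᵢ)/τᵢ with τᵢ = Vᵢ/Q.
τ₁ = 71.8/1.91 = 37.592 s; τ₂ = 30.2/1.91 = 15.812 s.
Tank 1: C₁ = C_in(1 − e^(−t/τ₁)). Tank 2 (τ₁ ≠ τ₂): C₂ = C_in[1 − (τ₁ e^(−t/τ₁) − τ₂ e^(−t/τ₂))/(τ₁ − τ₂)].
At t = 81.1: e^(−t/τ₁) = 0.11563, e^(−t/τ₂) = 0.0059215.
C₂ = 0.673·[1 − (37.592·0.11563 − 15.812·0.0059215)/(21.780)] = 0.673·0.80473 = 0.54159 g/L.

0.542 g/L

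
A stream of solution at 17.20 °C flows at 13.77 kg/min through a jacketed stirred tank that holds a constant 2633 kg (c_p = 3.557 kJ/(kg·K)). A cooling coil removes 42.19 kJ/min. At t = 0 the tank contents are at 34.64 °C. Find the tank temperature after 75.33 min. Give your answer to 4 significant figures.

Energy balance: M c_p dT/dt = ṁ c_p (T_in − T) − 42.19.
τ = M/ṁ = 191.213 min; T_ss = T_in − Q̇/(ṁ c_p) = 17.20 − 42.19/(13.77·3.557) = 16.3386 °C.
This is linear first-order; T(t) = T_ss + (T₀ − T_ss) e^(−t/τ).
T(75.33) = 16.3386 + (18.3014)·e^(−75.33/191.213) = 16.3386 + (18.3014)·0.674382 = 28.6807 °C.

28.68 °C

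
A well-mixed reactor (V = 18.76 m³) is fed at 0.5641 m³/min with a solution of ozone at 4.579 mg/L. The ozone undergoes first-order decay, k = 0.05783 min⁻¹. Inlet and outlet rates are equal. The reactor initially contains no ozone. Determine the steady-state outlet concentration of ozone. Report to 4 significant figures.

Species balance: V dC/dt = Q C_in − Q C − k V C.
At steady state: 0 = Q C_in − (Q + kV) C_ss, so C_ss = Q C_in/(Q + kV).
C_ss = 0.5641·4.579/(0.5641 + 0.05783·18.76) = 2.58301/1.64899 = 1.56642 mg/L.

1.566 mg/L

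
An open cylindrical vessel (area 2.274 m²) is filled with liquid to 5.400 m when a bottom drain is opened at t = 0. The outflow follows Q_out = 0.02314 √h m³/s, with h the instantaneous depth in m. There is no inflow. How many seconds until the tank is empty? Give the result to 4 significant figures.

456.7 s

With no inflow, A dh/dt = −0.02314 √h.
Separate and integrate: 2(√h − √h₀) = −(0.02314/A) t.
Tank is empty when √h = 0: t_empty = 2A√h₀/0.02314.
t_empty = 2·2.274·√5.400/0.02314 = 4.54800·2.32379/0.02314 = 456.724 s.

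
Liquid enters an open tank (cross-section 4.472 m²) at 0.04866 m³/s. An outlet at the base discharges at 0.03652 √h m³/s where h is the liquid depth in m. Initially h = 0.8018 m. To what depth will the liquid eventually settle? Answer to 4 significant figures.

A dh/dt = Q_in − 0.03652 √h. Steady state requires inflow = outflow:
Q_in = 0.03652 √h_ss ⇒ √h_ss = 0.04866/0.03652 = 1.33242.
h_ss = 1.33242² = 1.77534 m. (Since h₀ = 0.8018 m < h_ss, the level will rise toward this value.)

1.775 m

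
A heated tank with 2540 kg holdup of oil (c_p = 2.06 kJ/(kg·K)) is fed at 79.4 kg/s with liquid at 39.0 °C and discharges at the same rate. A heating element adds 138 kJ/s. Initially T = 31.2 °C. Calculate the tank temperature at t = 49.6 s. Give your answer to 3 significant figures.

First-law balance (no shaft work): M c_p dT/dt = ṁ c_p (T_in − T) + 138.
Rearrange: dT/dt = (T_ss − T)/τ with τ = M/ṁ = 31.990 s and T_ss = T_in + Q̇/(ṁ c_p) = 39.844 °C.
Integrating: T(t) = T_ss + (T₀ − T_ss) e^(−t/τ).
T(49.6) = 39.844 + (-8.6437)·e^(−49.6/31.990) = 39.844 + (-8.6437)·0.21214 = 38.010 °C.

38.0 °C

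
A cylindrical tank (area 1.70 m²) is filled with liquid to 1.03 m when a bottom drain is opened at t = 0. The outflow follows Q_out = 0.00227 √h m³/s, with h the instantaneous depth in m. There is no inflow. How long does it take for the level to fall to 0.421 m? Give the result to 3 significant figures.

Volume balance on the tank: A dh/dt = −0.00227 √h.
This is separable: 2 d(√h)/dt = −0.00227/A, so √h = √h₀ − (0.00227/(2A)) t.
t = 2A(√h₀ − √h)/0.00227 = 2·1.70·(√1.03 − √0.421)/0.00227
  = 3.4000 × (1.0149 − 0.64885) / 0.00227 = 548.26 s.

548 s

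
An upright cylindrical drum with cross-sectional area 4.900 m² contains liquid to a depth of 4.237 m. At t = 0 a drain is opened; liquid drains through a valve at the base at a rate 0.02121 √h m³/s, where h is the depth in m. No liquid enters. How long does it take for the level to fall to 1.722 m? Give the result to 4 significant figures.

A dh/dt = −Q_out = −0.02121 √h.
Separate and integrate: 2(√h − √h₀) = −(0.02121/A) t.
t = 2A(√h₀ − √h)/0.02121 = 2·4.900·(√4.237 − √1.722)/0.02121
  = 9.80000 × (2.05840 − 1.31225) / 0.02121 = 344.755 s.

344.8 s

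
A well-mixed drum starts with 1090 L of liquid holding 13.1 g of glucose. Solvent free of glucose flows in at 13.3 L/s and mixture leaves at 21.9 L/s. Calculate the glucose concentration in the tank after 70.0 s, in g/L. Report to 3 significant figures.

Let m(t) be the amount of glucose. Volume: V(t) = V₀ + (Q_in − Q_out) t = 1090 − 8.6000 t; V(70.0) = 488.00 L.
Species balance (pure solvent in): dm/dt = −Q_out · m/V(t).
Separate: dm/m = −Q_out dt/V(t) ⇒ ln(m/m₀) = −(Q_out/(Q_in−Q_out)) ln(V/V₀).
m = m₀ (V₀/V)^(Q_out/(Q_in−Q_out)) = 13.1 × (1090/488.00)^(-2.5465) = 1.6925 g.
C = m/V = 1.6925/488.00 = 0.0034682 g/L.

0.00347 g/L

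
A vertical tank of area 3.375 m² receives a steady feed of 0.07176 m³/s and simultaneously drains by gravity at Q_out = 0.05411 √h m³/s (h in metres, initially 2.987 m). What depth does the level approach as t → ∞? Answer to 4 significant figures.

Accumulation of liquid (constant cross-section A): A dh/dt = Q_in − 0.05411 √h. At steady state dh/dt = 0:
Q_in = 0.05411 √h_ss ⇒ √h_ss = 0.07176/0.05411 = 1.32619.
h_ss = 1.32619² = 1.75877 m. (Since h₀ = 2.987 m > h_ss, the level will fall toward this value.)

1.759 m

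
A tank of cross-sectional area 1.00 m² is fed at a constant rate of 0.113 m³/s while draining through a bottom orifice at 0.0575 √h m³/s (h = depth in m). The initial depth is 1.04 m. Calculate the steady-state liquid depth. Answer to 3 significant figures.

3.86 m

Level balance: A dh/dt = 0.113 − 0.0575 √h. Setting dh/dt = 0:
Q_in = 0.0575 √h_ss ⇒ √h_ss = 0.113/0.0575 = 1.9652.
h_ss = 1.9652² = 3.8621 m. (Since h₀ = 1.04 m < h_ss, the level will rise toward this value.)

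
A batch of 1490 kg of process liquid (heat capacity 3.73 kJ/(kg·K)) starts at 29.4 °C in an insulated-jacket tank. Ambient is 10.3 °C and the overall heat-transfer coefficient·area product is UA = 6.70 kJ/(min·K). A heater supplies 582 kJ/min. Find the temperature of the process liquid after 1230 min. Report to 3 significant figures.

Lumped-capacitance energy balance: M c_p dT/dt = UA(T_amb − T) + Q̇.
dT/dt = (T_ss − T)/τ with T_ss = T_amb + Q̇/UA = 10.3 + 582/6.70 = 97.166 °C, τ = M c_p/UA = 1490·3.73/6.70 = 829.51 min.
Solution: T(t) = T_ss + (T₀ − T_ss) e^(−t/τ).
T(1230) = 97.166 + (-67.766)·0.22700 = 81.783 °C.

81.8 °C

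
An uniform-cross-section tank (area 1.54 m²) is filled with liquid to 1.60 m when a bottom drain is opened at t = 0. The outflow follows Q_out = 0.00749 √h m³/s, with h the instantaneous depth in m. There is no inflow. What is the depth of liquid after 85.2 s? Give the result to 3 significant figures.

1.12 m

With no inflow, A dh/dt = −0.00749 √h.
This is separable: 2 d(√h)/dt = −0.00749/A, so √h = √h₀ − (0.00749/(2A)) t.
√h = √1.60 − 0.00749·85.2/(2·1.54) = 1.2649 − 0.20719 = 1.0577.
h = 1.0577² = 1.1188 m.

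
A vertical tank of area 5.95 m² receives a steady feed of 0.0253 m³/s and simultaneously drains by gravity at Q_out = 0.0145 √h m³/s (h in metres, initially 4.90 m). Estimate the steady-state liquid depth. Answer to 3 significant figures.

3.04 m

A dh/dt = Q_in − 0.0145 √h. Steady state requires inflow = outflow:
Q_in = 0.0145 √h_ss ⇒ √h_ss = 0.0253/0.0145 = 1.7448.
h_ss = 1.7448² = 3.0444 m. (Since h₀ = 4.90 m > h_ss, the level will fall toward this value.)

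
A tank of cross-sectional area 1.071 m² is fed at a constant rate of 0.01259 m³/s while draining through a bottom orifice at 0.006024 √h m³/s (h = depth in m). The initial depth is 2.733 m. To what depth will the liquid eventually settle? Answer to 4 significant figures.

4.368 m

Unsteady balance on liquid volume: A dh/dt = Q_in − 0.006024 √h. At steady state dh/dt = 0:
Q_in = 0.006024 √h_ss ⇒ √h_ss = 0.01259/0.006024 = 2.08997.
h_ss = 2.08997² = 4.36799 m. (Since h₀ = 2.733 m < h_ss, the level will rise toward this value.)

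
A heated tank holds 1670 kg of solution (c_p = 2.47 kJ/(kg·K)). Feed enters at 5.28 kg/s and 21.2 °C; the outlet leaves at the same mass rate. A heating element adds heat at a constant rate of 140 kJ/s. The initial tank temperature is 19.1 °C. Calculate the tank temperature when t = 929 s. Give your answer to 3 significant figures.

M c_p dT/dt = ṁ c_p (T_in − T) + Q̇.
Rearrange: dT/dt = (T_ss − T)/τ with τ = M/ṁ = 316.29 s and T_ss = T_in + Q̇/(ṁ c_p) = 31.935 °C.
This is linear first-order; T(t) = T_ss + (T₀ − T_ss) e^(−t/τ).
T(929) = 31.935 + (-12.835)·e^(−929/316.29) = 31.935 + (-12.835)·0.053014 = 31.254 °C.

31.3 °C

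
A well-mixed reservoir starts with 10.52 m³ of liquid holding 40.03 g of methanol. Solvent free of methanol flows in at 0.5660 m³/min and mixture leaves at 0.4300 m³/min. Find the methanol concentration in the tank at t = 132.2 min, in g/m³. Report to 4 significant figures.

0.06013 g/m³

Total volume: dV/dt = Q_in − Q_out = 0.136000 m³/min, so V(t) = 10.52 + 0.136000 t and V(132.2) = 28.4992 m³.
No methanol enters, so dm/dt = −Q_out · (m/V).
dm/m = −Q_out dt/(V₀ + 0.136000 t); integrating gives ln(m/m₀) = −(Q_out/(Q_in−Q_out)) ln(V/V₀).
m = m₀ (V₀/V)^(Q_out/(Q_in−Q_out)) = 40.03 × (10.52/28.4992)^(3.16176) = 1.71364 g.
C = m/V = 1.71364/28.4992 = 0.0601295 g/m³.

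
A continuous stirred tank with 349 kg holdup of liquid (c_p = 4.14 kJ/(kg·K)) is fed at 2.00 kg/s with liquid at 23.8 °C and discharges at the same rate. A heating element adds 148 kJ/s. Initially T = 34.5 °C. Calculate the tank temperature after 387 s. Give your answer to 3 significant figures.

40.9 °C

Energy balance: M c_p dT/dt = ṁ c_p (T_in − T) + 148.
τ = M/ṁ = 174.50 s; T_ss = T_in + Q̇/(ṁ c_p) = 23.8 + 148/(2.00·4.14) = 41.674 °C.
T approaches T_ss exponentially: T(t) = T_ss + (T₀ − T_ss) e^(−t/τ).
T(387) = 41.674 + (-7.1744)·e^(−387/174.50) = 41.674 + (-7.1744)·0.10885 = 40.893 °C.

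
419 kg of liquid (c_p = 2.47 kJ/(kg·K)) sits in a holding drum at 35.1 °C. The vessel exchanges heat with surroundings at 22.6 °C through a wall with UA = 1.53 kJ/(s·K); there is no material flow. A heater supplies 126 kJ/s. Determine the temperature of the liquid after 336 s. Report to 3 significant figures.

62.4 °C

Lumped-capacitance energy balance: M c_p dT/dt = UA(T_amb − T) + Q̇.
dT/dt = (T_ss − T)/τ with T_ss = T_amb + Q̇/UA = 22.6 + 126/1.53 = 104.95 °C, τ = M c_p/UA = 419·2.47/1.53 = 676.42 s.
Solution: T(t) = T_ss + (T₀ − T_ss) e^(−t/τ).
T(336) = 104.95 + (-69.853)·0.60852 = 62.446 °C.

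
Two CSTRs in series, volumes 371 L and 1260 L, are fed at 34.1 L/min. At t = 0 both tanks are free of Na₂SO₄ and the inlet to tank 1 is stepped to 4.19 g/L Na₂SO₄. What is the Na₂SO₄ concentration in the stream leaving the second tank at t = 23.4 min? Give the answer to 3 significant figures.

1.24 g/L

Each tank obeys Vᵢ dCᵢ/dt = Q(Cᵢ₋₁ − Cᵢ), so τᵢ = Vᵢ/Q.
τ₁ = 371/34.1 = 10.880 min; τ₂ = 1260/34.1 = 36.950 min.
Tank 1: C₁ = C_in(1 − e^(−t/τ₁)). Tank 2 (τ₁ ≠ τ₂): C₂ = C_in[1 − (τ₁ e^(−t/τ₁) − τ₂ e^(−t/τ₂))/(τ₁ − τ₂)].
At t = 23.4: e^(−t/τ₁) = 0.11639, e^(−t/τ₂) = 0.53084.
C₂ = 4.19·[1 − (10.880·0.11639 − 36.950·0.53084)/(-26.070)] = 4.19·0.29620 = 1.2411 g/L.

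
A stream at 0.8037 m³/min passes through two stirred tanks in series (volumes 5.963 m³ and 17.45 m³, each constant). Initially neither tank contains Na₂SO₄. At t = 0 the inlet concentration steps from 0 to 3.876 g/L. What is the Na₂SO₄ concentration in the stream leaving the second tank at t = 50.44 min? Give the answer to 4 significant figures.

3.301 g/L

Time constants: τᵢ = Vᵢ/Q for each well-mixed tank.
τ₁ = 5.963/0.8037 = 7.41944 min; τ₂ = 17.45/0.8037 = 21.7121 min.
Solving the cascade with C₁(0)=C₂(0)=0 gives C₂(t) = C_in[1 − (τ₁ e^(−t/τ₁) − τ₂ e^(−t/τ₂))/(τ₁ − τ₂)].
At t = 50.44: e^(−t/τ₁) = 0.00111560, e^(−t/τ₂) = 0.0979664.
C₂ = 3.876·[1 − (7.41944·0.00111560 − 21.7121·0.0979664)/(-14.2926)] = 3.876·0.851757 = 3.30141 g/L.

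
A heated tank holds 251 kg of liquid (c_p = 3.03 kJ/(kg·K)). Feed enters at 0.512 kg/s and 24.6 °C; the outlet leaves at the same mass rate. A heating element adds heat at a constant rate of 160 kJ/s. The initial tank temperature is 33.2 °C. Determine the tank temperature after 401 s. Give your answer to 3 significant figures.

86.0 °C

Energy balance: M c_p dT/dt = ṁ c_p (T_in − T) + 160.
Rearrange: dT/dt = (T_ss − T)/τ with τ = M/ṁ = 490.23 s and T_ss = T_in + Q̇/(ṁ c_p) = 127.74 °C.
Integrating: T(t) = T_ss + (T₀ − T_ss) e^(−t/τ).
T(401) = 127.74 + (-94.535)·e^(−401/490.23) = 127.74 + (-94.535)·0.44132 = 86.015 °C.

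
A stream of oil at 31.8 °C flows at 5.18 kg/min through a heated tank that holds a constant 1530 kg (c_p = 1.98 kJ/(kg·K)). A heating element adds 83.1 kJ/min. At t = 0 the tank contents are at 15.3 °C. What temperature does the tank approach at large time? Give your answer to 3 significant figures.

39.9 °C

M c_p dT/dt = ṁ c_p (T_in − T) + Q̇.
At steady state dT/dt = 0 ⇒ T_ss = T_in + Q̇/(ṁ c_p) = 31.8 + 83.1/(5.18·1.98) = 39.902 °C.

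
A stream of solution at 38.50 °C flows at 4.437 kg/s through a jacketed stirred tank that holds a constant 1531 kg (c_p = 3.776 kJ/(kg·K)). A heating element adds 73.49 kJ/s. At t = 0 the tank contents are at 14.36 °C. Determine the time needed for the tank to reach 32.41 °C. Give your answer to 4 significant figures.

345.6 s

M c_p dT/dt = ṁ c_p (T_in − T) + Q̇.
τ = M/ṁ = 345.053 s; T_ss = T_in + Q̇/(ṁ c_p) = 42.8864 °C.
T(t) = T_ss + (T₀ − T_ss) e^(−t/τ). Set T = 32.41:
e^(−t/τ) = (32.41 − 42.8864)/(14.36 − 42.8864) = 0.367252
t = −345.053 · ln(0.367252) = 345.642 s.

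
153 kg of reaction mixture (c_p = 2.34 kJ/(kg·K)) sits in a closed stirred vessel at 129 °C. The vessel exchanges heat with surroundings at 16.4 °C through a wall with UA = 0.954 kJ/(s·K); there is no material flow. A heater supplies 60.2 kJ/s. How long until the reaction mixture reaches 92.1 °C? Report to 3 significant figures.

Lumped-capacitance energy balance: M c_p dT/dt = UA(T_amb − T) + Q̇.
τ = M c_p/UA = 375.28 s; T_ss = T_amb + Q̇/UA = 16.4 + 60.2/0.954 = 79.503 °C.
T(t) = T_ss + (T₀ − T_ss)e^(−t/τ); set T = 92.1:
t = −τ ln[(T − T_ss)/(T₀ − T_ss)] = −375.28 · ln(0.25450) = 513.55 s.

514 s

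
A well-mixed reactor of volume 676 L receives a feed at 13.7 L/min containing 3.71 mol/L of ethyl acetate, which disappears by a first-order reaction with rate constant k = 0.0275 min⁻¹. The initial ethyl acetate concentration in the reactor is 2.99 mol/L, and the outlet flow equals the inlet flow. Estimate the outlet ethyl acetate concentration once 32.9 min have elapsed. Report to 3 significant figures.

Accumulation = in − out − consumed: V dC/dt = Q C_in − Q C − k V C.
dC/dt = (Q/V) C_in − (Q/V + k) C; effective rate a = Q/V + k = 0.020266 + 0.0275 = 0.047766 min⁻¹.
C_ss = Q C_in/(Q + kV) = 1.5741 mol/L; C(t) = C_ss + (C₀ − C_ss) e^(−a t).
C(32.9) = 1.5741 + (1.4159)·e^(−0.047766·32.9) = 1.5741 + (1.4159)·0.20773 = 1.8682 mol/L.

1.87 mol/L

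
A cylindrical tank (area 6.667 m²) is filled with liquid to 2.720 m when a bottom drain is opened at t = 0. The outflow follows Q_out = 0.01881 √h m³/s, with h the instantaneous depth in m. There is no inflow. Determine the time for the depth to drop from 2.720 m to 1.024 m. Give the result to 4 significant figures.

A dh/dt = −Q_out = −0.01881 √h.
This is separable: 2 d(√h)/dt = −0.01881/A, so √h = √h₀ − (0.01881/(2A)) t.
t = 2A(√h₀ − √h)/0.01881 = 2·6.667·(√2.720 − √1.024)/0.01881
  = 13.3340 × (1.64924 − 1.01193) / 0.01881 = 451.778 s.

451.8 s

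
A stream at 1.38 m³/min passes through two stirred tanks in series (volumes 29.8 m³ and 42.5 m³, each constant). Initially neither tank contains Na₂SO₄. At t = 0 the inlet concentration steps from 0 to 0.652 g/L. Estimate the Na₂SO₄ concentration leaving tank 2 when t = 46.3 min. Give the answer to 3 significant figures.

0.346 g/L

Each tank obeys Vᵢ dCᵢ/dt = Q(Cᵢ₋₁ − Cᵢ), so τᵢ = Vᵢ/Q.
τ₁ = 29.8/1.38 = 21.594 min; τ₂ = 42.5/1.38 = 30.797 min.
Tank 1: C₁ = C_in(1 − e^(−t/τ₁)). Tank 2 (τ₁ ≠ τ₂): C₂ = C_in[1 − (τ₁ e^(−t/τ₁) − τ₂ e^(−t/τ₂))/(τ₁ − τ₂)].
At t = 46.3: e^(−t/τ₁) = 0.11717, e^(−t/τ₂) = 0.22238.
C₂ = 0.652·[1 − (21.594·0.11717 − 30.797·0.22238)/(-9.2029)] = 0.652·0.53077 = 0.34606 g/L.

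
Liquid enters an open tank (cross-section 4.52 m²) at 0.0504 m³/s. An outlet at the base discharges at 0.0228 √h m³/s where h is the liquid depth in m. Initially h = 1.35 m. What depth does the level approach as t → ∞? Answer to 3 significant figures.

Unsteady balance on liquid volume: A dh/dt = Q_in − 0.0228 √h. At steady state dh/dt = 0:
Q_in = 0.0228 √h_ss ⇒ √h_ss = 0.0504/0.0228 = 2.2105.
h_ss = 2.2105² = 4.8864 m. (Since h₀ = 1.35 m < h_ss, the level will rise toward this value.)

4.89 m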